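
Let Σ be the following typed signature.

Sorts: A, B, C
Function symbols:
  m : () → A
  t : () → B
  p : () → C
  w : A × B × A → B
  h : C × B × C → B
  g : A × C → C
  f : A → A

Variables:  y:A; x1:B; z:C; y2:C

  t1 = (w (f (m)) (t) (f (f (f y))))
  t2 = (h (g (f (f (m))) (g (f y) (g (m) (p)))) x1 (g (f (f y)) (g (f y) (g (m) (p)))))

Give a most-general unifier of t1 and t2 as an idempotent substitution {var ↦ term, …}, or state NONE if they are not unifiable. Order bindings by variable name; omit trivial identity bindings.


head clash or occurs-check failure — not unifiable

NONE (not unifiable)


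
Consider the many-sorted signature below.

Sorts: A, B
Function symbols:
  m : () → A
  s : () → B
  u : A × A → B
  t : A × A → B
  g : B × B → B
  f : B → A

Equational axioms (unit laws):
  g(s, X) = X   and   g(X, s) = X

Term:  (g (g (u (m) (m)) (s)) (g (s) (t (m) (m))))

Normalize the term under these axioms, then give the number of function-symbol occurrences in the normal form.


size = 7

1. (g (g (u (m) (m)) (s)) (g (s) (t (m) (m))))  →  (g (u (m) (m)) (g (s) (t (m) (m))))
2. (g (u (m) (m)) (g (s) (t (m) (m))))  →  (g (u (m) (m)) (t (m) (m)))
normal form: (g (u (m) (m)) (t (m) (m)))


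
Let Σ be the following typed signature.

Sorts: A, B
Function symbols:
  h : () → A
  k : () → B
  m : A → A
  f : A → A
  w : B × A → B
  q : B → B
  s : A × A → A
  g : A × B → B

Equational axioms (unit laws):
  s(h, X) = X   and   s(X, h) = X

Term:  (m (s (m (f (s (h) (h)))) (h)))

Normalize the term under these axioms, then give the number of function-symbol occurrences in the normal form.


1. (m (s (m (f (s (h) (h)))) (h)))  →  (m (m (f (s (h) (h)))))
2. (m (m (f (s (h) (h)))))  →  (m (m (f (h))))
normal form: (m (m (f (h))))

size = 4


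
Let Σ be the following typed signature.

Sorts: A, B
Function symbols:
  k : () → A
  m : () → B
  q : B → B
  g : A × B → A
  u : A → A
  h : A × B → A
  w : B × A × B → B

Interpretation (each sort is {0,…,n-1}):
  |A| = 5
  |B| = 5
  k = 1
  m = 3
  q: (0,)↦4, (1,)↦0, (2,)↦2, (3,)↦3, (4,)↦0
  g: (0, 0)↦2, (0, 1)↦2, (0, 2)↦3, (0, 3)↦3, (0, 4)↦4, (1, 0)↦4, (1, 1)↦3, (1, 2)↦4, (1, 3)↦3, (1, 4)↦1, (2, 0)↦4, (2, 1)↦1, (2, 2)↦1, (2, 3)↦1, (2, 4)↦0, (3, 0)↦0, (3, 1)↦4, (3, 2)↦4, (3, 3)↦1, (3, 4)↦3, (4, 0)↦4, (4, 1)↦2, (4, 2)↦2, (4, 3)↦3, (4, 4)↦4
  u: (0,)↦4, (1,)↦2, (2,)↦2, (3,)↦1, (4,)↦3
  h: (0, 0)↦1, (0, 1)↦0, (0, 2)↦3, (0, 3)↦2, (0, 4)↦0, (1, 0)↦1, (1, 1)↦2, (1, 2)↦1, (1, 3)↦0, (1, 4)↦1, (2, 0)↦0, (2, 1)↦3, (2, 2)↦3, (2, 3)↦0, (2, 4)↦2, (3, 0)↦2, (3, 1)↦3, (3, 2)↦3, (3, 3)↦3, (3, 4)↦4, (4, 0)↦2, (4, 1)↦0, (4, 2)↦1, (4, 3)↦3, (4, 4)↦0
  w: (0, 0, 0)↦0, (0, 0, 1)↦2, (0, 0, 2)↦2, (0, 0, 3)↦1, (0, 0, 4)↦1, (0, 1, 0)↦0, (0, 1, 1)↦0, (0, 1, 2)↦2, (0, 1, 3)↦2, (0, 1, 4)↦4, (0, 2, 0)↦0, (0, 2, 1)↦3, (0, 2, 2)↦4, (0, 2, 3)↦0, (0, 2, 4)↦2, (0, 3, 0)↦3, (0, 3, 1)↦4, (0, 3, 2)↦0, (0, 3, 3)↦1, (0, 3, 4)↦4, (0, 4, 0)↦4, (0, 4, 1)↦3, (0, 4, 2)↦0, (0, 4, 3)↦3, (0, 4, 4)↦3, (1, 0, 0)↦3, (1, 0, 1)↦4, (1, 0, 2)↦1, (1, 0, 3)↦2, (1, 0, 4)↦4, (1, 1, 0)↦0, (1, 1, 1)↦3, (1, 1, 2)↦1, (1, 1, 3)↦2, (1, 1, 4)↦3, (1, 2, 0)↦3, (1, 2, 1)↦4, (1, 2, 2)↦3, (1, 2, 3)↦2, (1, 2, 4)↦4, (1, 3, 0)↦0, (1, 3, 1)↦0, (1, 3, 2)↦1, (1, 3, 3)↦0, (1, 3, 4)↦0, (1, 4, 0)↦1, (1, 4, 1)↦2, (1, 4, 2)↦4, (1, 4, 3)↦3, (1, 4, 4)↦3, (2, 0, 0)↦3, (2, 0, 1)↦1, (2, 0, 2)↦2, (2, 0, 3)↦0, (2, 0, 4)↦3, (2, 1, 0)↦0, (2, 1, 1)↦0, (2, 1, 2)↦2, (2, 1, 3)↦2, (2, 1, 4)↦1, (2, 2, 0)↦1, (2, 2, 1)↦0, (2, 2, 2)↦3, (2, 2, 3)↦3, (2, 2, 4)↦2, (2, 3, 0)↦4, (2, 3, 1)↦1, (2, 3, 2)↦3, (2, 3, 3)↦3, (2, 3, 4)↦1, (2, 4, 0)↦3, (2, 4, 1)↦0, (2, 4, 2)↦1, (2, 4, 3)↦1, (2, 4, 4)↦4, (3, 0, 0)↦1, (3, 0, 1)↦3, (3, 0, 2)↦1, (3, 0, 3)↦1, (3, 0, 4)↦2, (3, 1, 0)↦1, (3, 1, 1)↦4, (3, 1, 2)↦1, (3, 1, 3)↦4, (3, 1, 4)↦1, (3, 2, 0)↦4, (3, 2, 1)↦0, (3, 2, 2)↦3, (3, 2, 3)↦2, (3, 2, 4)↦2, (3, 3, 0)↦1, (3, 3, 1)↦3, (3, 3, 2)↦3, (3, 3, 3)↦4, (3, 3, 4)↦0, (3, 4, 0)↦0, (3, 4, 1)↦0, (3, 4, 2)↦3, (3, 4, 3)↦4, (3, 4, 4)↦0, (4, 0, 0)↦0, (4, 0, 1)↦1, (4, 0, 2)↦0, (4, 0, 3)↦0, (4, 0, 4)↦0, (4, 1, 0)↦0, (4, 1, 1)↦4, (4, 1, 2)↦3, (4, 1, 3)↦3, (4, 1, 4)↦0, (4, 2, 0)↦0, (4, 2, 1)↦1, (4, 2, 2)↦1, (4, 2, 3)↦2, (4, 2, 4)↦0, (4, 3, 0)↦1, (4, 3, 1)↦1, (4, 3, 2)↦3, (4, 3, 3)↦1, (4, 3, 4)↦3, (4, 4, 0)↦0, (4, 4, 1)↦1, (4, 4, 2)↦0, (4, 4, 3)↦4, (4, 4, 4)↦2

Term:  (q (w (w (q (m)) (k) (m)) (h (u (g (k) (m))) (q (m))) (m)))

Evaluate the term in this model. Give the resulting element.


  m = 3
  (q (m)) = q(3,) = 3
  k = 1
  m = 3
  (w (q (m)) (k) (m)) = w(3, 1, 3) = 4
  k = 1
  m = 3
  (g (k) (m)) = g(1, 3) = 3
  (u (g (k) (m))) = u(3,) = 1
  m = 3
  (q (m)) = q(3,) = 3
  (h (u (g (k) (m))) (q (m))) = h(1, 3) = 0
  m = 3
  (w (w (q (m)) (k) (m)) (h (u (g (k) (m))) (q (m))) (m)) = w(4, 0, 3) = 0
  (q (w (w (q (m)) (k) (m)) (h (u (g (k) (m))) (q (m))) (m))) = q(0,) = 4

value = 4


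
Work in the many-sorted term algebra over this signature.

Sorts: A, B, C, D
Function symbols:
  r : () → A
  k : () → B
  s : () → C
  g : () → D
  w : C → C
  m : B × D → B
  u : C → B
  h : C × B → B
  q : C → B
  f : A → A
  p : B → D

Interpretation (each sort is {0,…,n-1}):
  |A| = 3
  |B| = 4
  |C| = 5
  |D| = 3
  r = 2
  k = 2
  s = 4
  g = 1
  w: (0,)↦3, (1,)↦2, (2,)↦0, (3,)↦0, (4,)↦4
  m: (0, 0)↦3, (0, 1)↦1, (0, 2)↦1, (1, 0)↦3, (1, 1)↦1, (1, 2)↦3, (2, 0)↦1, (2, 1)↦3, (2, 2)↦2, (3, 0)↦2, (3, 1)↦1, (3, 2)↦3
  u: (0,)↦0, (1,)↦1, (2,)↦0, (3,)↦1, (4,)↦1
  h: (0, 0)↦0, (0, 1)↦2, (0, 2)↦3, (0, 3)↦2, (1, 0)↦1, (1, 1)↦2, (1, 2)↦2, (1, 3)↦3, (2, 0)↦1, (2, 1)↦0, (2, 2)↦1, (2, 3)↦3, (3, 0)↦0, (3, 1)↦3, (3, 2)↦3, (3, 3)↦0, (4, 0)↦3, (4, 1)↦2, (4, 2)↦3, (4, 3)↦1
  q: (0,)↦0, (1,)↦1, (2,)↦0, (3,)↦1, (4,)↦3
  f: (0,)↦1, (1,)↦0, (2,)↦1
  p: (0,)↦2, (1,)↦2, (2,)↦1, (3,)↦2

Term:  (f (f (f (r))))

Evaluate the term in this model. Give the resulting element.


value = 1

  r = 2
  (f (r)) = f(2,) = 1
  (f (f (r))) = f(1,) = 0
  (f (f (f (r)))) = f(0,) = 1


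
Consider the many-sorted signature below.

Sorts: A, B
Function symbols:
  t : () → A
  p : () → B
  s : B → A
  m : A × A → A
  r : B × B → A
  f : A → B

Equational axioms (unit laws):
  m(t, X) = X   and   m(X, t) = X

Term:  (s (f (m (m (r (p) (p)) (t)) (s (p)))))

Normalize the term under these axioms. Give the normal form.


normal form = (s (f (m (r (p) (p)) (s (p)))))

1. (s (f (m (m (r (p) (p)) (t)) (s (p)))))  →  (s (f (m (r (p) (p)) (s (p)))))


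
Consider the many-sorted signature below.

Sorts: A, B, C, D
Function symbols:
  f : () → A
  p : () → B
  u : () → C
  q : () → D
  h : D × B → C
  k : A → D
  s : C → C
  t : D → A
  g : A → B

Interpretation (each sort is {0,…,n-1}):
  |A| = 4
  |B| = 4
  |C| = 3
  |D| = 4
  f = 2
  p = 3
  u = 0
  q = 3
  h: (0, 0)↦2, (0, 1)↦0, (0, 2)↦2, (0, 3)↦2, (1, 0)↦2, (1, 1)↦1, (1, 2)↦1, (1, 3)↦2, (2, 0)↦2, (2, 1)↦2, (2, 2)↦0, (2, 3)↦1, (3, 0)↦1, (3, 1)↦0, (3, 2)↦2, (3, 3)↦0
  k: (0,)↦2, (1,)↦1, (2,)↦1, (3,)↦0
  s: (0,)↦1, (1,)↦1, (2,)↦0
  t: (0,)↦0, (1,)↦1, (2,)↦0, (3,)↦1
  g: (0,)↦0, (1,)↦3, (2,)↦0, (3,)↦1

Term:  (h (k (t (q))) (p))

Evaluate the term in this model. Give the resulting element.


  q = 3
  (t (q)) = t(3,) = 1
  (k (t (q))) = k(1,) = 1
  p = 3
  (h (k (t (q))) (p)) = h(1, 3) = 2

value = 2


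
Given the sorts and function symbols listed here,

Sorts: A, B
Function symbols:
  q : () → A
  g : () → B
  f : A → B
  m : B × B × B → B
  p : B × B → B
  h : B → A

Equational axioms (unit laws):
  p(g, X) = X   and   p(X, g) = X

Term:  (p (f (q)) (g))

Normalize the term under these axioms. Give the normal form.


1. (p (f (q)) (g))  →  (f (q))

normal form = (f (q))


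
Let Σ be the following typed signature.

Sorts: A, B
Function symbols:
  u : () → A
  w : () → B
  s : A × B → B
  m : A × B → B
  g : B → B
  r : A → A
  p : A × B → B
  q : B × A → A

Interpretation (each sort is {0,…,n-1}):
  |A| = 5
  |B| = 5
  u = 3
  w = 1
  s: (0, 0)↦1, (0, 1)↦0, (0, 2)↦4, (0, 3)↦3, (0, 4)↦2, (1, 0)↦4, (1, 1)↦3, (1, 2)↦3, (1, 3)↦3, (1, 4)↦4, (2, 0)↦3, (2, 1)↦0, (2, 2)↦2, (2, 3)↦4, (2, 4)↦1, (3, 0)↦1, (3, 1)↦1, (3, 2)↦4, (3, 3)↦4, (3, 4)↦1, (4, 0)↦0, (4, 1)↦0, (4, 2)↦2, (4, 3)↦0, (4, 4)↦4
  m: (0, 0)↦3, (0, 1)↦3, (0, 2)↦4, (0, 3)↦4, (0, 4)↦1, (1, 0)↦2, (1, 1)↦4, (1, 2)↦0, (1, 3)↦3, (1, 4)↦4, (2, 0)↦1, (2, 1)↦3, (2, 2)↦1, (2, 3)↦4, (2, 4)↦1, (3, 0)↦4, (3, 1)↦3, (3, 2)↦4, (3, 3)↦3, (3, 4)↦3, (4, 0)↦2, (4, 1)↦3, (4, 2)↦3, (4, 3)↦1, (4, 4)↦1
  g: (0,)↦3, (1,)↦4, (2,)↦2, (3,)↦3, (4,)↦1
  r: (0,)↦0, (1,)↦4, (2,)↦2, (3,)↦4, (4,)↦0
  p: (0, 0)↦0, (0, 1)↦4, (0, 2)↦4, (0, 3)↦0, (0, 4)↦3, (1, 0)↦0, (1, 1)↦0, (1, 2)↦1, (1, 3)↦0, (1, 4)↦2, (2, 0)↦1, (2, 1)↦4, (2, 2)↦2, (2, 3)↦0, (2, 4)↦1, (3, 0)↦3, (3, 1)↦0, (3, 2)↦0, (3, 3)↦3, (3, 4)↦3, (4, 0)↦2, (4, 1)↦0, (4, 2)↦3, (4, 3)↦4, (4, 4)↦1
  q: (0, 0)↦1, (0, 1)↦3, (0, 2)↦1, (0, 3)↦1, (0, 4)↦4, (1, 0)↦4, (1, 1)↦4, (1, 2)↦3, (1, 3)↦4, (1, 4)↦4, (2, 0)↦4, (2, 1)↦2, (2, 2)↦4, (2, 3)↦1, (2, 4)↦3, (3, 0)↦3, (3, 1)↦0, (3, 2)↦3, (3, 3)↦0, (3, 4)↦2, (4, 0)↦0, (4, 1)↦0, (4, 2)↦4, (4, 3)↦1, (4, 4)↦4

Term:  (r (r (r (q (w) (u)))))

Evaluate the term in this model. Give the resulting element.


  w = 1
  u = 3
  (q (w) (u)) = q(1, 3) = 4
  (r (q (w) (u))) = r(4,) = 0
  (r (r (q (w) (u)))) = r(0,) = 0
  (r (r (r (q (w) (u))))) = r(0,) = 0

value = 0


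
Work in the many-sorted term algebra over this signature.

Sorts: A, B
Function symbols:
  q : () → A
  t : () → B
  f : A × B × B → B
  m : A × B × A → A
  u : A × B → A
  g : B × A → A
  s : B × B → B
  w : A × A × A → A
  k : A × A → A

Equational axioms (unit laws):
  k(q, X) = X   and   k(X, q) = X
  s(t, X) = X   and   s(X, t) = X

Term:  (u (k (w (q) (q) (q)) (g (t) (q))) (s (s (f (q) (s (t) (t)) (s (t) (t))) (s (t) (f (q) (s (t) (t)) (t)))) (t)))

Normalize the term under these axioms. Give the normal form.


1. (u (k (w (q) (q) (q)) (g (t) (q))) (s (s (f (q) (s (t) (t)) (s (t) (t))) (s (t) (f (q) (s (t) (t)) (t)))) (t)))  →  (u (k (w (q) (q) (q)) (g (t) (q))) (s (f (q) (s (t) (t)) (s (t) (t))) (s (t) (f (q) (s (t) (t)) (t)))))
2. (u (k (w (q) (q) (q)) (g (t) (q))) (s (f (q) (s (t) (t)) (s (t) (t))) (s (t) (f (q) (s (t) (t)) (t)))))  →  (u (k (w (q) (q) (q)) (g (t) (q))) (s (f (q) (t) (s (t) (t))) (s (t) (f (q) (s (t) (t)) (t)))))
3. (u (k (w (q) (q) (q)) (g (t) (q))) (s (f (q) (t) (s (t) (t))) (s (t) (f (q) (s (t) (t)) (t)))))  →  (u (k (w (q) (q) (q)) (g (t) (q))) (s (f (q) (t) (t)) (s (t) (f (q) (s (t) (t)) (t)))))
4. (u (k (w (q) (q) (q)) (g (t) (q))) (s (f (q) (t) (t)) (s (t) (f (q) (s (t) (t)) (t)))))  →  (u (k (w (q) (q) (q)) (g (t) (q))) (s (f (q) (t) (t)) (f (q) (s (t) (t)) (t))))
5. (u (k (w (q) (q) (q)) (g (t) (q))) (s (f (q) (t) (t)) (f (q) (s (t) (t)) (t))))  →  (u (k (w (q) (q) (q)) (g (t) (q))) (s (f (q) (t) (t)) (f (q) (t) (t))))

normal form = (u (k (w (q) (q) (q)) (g (t) (q))) (s (f (q) (t) (t)) (f (q) (t) (t))))


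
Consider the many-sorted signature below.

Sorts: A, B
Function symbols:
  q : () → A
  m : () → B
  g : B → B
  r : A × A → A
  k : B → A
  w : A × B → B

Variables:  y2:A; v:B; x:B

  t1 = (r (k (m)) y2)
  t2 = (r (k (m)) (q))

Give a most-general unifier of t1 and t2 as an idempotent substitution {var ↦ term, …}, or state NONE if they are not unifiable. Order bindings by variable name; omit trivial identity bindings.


{y2 ↦ (q)}


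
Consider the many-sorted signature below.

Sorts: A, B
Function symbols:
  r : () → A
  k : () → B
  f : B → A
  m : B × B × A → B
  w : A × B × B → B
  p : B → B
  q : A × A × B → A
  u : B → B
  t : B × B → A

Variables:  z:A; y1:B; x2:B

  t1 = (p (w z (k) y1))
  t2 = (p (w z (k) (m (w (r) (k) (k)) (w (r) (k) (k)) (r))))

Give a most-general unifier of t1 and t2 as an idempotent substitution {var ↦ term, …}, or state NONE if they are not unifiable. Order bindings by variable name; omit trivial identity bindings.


{y1 ↦ (m (w (r) (k) (k)) (w (r) (k) (k)) (r))}


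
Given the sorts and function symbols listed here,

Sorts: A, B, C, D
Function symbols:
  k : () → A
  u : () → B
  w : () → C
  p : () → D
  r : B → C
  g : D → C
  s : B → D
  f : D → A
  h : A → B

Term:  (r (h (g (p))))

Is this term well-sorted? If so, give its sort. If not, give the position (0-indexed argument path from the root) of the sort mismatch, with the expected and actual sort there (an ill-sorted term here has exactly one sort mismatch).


ill-sorted at position [0, 0]: expected A, got C

      (p) : D
    (g (p)) : C
  (h (g (p))) : ✗ arg 0 at [0, 0] has sort C, expected A


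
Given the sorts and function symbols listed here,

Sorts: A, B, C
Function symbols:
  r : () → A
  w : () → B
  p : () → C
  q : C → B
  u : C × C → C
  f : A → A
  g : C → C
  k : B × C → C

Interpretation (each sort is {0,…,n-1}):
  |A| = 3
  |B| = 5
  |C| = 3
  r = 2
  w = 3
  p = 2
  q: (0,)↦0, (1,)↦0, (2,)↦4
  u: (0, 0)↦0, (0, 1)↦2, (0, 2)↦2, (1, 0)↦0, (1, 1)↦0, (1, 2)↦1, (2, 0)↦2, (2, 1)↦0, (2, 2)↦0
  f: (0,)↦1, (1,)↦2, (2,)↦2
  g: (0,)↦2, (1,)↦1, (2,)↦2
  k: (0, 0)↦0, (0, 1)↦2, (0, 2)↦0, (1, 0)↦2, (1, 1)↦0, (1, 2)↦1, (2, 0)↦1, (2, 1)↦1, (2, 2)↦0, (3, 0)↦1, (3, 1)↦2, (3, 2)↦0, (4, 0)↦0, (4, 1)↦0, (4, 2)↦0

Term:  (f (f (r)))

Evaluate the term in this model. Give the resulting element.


value = 2

  r = 2
  (f (r)) = f(2,) = 2
  (f (f (r))) = f(2,) = 2


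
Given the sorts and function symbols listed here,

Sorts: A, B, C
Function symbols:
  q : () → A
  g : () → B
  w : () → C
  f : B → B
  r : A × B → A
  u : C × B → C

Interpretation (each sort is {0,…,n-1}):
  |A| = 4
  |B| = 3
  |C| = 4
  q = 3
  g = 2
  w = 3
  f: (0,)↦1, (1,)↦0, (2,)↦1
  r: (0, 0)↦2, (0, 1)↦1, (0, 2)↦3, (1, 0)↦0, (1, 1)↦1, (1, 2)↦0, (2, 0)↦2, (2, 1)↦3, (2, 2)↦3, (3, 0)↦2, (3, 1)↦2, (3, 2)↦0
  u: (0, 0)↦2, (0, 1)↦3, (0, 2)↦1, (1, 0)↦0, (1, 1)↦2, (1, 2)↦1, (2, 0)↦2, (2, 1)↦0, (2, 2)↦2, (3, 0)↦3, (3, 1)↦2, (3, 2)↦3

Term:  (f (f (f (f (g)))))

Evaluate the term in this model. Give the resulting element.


  g = 2
  (f (g)) = f(2,) = 1
  (f (f (g))) = f(1,) = 0
  (f (f (f (g)))) = f(0,) = 1
  (f (f (f (f (g))))) = f(1,) = 0

value = 0


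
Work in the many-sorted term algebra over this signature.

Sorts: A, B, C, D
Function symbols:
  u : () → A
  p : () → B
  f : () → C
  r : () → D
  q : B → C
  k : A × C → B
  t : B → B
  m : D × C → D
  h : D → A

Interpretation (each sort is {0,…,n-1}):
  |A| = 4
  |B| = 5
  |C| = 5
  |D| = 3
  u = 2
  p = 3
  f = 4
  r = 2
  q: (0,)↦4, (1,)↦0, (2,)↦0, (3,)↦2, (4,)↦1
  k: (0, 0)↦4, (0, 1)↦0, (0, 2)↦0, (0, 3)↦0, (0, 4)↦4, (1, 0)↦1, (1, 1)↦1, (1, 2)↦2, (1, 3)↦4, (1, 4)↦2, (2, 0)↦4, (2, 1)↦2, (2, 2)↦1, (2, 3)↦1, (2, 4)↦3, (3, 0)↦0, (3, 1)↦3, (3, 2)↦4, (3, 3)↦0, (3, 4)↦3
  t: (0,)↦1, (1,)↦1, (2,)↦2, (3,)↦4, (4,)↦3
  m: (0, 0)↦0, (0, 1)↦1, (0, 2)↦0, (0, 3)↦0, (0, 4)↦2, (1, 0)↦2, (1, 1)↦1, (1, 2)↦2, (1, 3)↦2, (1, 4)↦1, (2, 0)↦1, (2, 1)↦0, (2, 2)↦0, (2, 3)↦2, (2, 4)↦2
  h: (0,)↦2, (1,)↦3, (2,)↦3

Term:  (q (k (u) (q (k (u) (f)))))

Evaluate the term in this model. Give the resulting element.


value = 0

  u = 2
  u = 2
  f = 4
  (k (u) (f)) = k(2, 4) = 3
  (q (k (u) (f))) = q(3,) = 2
  (k (u) (q (k (u) (f)))) = k(2, 2) = 1
  (q (k (u) (q (k (u) (f))))) = q(1,) = 0


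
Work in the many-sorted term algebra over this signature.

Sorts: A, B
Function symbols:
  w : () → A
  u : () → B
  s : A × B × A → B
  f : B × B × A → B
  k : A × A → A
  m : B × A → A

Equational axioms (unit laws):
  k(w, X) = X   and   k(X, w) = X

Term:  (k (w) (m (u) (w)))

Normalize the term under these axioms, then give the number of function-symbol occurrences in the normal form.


size = 3

1. (k (w) (m (u) (w)))  →  (m (u) (w))
normal form: (m (u) (w))


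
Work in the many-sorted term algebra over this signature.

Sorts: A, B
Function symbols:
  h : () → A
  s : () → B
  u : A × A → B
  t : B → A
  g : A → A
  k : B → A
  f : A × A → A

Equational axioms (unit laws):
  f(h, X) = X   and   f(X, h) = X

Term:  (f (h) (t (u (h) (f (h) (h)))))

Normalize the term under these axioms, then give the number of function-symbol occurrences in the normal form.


1. (f (h) (t (u (h) (f (h) (h)))))  →  (t (u (h) (f (h) (h))))
2. (t (u (h) (f (h) (h))))  →  (t (u (h) (h)))
normal form: (t (u (h) (h)))

size = 4


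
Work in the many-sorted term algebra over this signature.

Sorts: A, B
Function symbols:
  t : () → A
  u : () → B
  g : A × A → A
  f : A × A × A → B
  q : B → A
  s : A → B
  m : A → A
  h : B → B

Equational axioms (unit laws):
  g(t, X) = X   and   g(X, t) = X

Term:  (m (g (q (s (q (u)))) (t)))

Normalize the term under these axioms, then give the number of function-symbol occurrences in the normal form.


1. (m (g (q (s (q (u)))) (t)))  →  (m (q (s (q (u)))))
normal form: (m (q (s (q (u)))))

size = 5


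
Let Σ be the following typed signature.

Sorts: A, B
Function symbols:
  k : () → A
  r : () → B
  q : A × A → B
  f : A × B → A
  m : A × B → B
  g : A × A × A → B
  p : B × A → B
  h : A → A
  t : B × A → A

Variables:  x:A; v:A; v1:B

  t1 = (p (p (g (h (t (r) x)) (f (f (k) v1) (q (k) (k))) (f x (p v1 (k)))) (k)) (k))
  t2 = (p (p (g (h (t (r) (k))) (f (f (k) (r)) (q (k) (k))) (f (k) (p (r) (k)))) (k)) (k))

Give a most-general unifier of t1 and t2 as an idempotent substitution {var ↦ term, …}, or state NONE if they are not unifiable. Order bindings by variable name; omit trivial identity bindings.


{v1 ↦ (r), x ↦ (k)}


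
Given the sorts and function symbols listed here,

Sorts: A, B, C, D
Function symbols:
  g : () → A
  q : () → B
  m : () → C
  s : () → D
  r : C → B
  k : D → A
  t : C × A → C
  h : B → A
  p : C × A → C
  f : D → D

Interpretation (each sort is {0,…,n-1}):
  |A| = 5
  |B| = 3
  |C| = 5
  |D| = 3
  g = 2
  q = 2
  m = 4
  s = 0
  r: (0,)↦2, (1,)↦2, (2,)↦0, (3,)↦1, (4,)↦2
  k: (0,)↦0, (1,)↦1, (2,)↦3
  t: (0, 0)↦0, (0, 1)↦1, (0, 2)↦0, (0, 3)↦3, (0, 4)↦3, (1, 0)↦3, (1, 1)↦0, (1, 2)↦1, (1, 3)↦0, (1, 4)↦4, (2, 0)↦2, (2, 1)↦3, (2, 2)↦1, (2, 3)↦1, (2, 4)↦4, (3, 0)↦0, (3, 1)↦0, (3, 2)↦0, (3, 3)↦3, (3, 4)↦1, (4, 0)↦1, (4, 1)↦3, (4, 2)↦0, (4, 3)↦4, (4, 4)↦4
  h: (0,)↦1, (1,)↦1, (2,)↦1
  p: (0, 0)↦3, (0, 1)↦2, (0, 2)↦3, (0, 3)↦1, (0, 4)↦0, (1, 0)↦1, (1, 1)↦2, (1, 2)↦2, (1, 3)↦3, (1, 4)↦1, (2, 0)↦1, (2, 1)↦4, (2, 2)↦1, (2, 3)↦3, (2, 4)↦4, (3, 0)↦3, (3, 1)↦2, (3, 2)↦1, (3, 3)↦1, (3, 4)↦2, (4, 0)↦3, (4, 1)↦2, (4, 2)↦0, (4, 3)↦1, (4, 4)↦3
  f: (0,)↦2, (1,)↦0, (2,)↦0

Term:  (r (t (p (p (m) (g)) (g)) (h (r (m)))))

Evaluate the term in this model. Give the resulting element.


  m = 4
  g = 2
  (p (m) (g)) = p(4, 2) = 0
  g = 2
  (p (p (m) (g)) (g)) = p(0, 2) = 3
  m = 4
  (r (m)) = r(4,) = 2
  (h (r (m))) = h(2,) = 1
  (t (p (p (m) (g)) (g)) (h (r (m)))) = t(3, 1) = 0
  (r (t (p (p (m) (g)) (g)) (h (r (m))))) = r(0,) = 2

value = 2


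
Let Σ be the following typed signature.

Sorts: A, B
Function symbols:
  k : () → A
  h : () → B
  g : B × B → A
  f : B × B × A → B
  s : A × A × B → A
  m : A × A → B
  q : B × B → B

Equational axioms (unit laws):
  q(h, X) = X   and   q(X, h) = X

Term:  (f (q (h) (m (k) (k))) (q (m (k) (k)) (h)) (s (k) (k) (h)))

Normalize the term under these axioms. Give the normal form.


1. (f (q (h) (m (k) (k))) (q (m (k) (k)) (h)) (s (k) (k) (h)))  →  (f (m (k) (k)) (q (m (k) (k)) (h)) (s (k) (k) (h)))
2. (f (m (k) (k)) (q (m (k) (k)) (h)) (s (k) (k) (h)))  →  (f (m (k) (k)) (m (k) (k)) (s (k) (k) (h)))

normal form = (f (m (k) (k)) (m (k) (k)) (s (k) (k) (h)))


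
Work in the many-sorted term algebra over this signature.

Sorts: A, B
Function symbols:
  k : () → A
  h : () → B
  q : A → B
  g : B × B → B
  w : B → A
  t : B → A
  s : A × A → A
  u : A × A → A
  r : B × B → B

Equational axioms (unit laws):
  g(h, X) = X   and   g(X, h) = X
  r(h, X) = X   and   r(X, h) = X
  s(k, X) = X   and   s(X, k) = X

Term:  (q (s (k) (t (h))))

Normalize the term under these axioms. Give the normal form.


normal form = (q (t (h)))

1. (q (s (k) (t (h))))  →  (q (t (h)))


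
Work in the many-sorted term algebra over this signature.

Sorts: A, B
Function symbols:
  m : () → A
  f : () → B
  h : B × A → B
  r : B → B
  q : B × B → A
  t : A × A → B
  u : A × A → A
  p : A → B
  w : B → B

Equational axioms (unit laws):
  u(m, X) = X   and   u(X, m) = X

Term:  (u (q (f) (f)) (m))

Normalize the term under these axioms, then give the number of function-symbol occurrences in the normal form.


1. (u (q (f) (f)) (m))  →  (q (f) (f))
normal form: (q (f) (f))

size = 3


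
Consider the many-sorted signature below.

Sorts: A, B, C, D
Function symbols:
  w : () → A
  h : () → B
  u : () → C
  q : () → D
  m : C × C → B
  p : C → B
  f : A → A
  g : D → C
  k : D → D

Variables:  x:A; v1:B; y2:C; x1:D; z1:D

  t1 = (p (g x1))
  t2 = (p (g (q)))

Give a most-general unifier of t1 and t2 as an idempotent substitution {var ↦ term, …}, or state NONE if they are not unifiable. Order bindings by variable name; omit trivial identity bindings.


{x1 ↦ (q)}


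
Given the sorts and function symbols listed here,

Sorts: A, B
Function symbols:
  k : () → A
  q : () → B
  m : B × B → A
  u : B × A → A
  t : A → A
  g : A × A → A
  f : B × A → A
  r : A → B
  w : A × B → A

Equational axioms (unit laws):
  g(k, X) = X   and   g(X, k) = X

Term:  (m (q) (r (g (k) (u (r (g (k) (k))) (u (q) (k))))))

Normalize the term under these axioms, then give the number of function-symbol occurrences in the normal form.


size = 9

1. (m (q) (r (g (k) (u (r (g (k) (k))) (u (q) (k))))))  →  (m (q) (r (u (r (g (k) (k))) (u (q) (k)))))
2. (m (q) (r (u (r (g (k) (k))) (u (q) (k)))))  →  (m (q) (r (u (r (k)) (u (q) (k)))))
normal form: (m (q) (r (u (r (k)) (u (q) (k)))))


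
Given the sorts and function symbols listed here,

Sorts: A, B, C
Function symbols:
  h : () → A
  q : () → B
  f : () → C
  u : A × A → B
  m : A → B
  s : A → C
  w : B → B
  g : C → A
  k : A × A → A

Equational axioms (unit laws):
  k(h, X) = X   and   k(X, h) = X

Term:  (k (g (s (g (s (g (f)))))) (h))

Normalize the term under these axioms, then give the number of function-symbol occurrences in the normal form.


1. (k (g (s (g (s (g (f)))))) (h))  →  (g (s (g (s (g (f))))))
normal form: (g (s (g (s (g (f))))))

size = 6


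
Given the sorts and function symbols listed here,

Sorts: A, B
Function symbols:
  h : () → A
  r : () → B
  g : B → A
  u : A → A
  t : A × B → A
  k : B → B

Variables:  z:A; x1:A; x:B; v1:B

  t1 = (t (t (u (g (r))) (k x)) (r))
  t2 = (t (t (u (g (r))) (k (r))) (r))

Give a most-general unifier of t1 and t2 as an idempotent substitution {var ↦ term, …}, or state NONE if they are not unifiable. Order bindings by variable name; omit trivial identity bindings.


{x ↦ (r)}


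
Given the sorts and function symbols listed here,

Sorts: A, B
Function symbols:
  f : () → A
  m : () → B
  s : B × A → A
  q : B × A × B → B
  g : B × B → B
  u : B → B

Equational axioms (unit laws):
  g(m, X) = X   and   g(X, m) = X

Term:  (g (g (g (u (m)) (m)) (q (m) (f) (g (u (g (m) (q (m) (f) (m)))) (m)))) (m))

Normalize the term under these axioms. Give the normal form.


normal form = (g (u (m)) (q (m) (f) (u (q (m) (f) (m)))))

1. (g (g (g (u (m)) (m)) (q (m) (f) (g (u (g (m) (q (m) (f) (m)))) (m)))) (m))  →  (g (g (u (m)) (m)) (q (m) (f) (g (u (g (m) (q (m) (f) (m)))) (m))))
2. (g (g (u (m)) (m)) (q (m) (f) (g (u (g (m) (q (m) (f) (m)))) (m))))  →  (g (u (m)) (q (m) (f) (g (u (g (m) (q (m) (f) (m)))) (m))))
3. (g (u (m)) (q (m) (f) (g (u (g (m) (q (m) (f) (m)))) (m))))  →  (g (u (m)) (q (m) (f) (u (g (m) (q (m) (f) (m))))))
4. (g (u (m)) (q (m) (f) (u (g (m) (q (m) (f) (m))))))  →  (g (u (m)) (q (m) (f) (u (q (m) (f) (m)))))


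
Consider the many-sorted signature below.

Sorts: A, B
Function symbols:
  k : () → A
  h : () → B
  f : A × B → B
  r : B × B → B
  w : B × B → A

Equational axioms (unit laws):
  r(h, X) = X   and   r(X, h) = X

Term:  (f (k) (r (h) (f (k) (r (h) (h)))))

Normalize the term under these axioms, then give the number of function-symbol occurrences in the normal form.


1. (f (k) (r (h) (f (k) (r (h) (h)))))  →  (f (k) (f (k) (r (h) (h))))
2. (f (k) (f (k) (r (h) (h))))  →  (f (k) (f (k) (h)))
normal form: (f (k) (f (k) (h)))

size = 5


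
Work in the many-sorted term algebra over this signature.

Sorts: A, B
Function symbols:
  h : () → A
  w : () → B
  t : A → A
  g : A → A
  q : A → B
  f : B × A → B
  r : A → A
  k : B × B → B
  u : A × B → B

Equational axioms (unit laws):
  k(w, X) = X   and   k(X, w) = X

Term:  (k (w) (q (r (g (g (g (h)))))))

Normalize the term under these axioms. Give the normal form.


normal form = (q (r (g (g (g (h))))))

1. (k (w) (q (r (g (g (g (h)))))))  →  (q (r (g (g (g (h))))))


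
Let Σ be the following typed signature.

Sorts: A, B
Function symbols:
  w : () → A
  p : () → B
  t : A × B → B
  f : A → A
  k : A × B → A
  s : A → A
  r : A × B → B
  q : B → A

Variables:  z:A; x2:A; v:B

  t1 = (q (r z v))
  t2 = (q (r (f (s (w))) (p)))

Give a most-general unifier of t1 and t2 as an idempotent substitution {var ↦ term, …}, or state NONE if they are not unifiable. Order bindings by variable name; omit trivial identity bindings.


{v ↦ (p), z ↦ (f (s (w)))}


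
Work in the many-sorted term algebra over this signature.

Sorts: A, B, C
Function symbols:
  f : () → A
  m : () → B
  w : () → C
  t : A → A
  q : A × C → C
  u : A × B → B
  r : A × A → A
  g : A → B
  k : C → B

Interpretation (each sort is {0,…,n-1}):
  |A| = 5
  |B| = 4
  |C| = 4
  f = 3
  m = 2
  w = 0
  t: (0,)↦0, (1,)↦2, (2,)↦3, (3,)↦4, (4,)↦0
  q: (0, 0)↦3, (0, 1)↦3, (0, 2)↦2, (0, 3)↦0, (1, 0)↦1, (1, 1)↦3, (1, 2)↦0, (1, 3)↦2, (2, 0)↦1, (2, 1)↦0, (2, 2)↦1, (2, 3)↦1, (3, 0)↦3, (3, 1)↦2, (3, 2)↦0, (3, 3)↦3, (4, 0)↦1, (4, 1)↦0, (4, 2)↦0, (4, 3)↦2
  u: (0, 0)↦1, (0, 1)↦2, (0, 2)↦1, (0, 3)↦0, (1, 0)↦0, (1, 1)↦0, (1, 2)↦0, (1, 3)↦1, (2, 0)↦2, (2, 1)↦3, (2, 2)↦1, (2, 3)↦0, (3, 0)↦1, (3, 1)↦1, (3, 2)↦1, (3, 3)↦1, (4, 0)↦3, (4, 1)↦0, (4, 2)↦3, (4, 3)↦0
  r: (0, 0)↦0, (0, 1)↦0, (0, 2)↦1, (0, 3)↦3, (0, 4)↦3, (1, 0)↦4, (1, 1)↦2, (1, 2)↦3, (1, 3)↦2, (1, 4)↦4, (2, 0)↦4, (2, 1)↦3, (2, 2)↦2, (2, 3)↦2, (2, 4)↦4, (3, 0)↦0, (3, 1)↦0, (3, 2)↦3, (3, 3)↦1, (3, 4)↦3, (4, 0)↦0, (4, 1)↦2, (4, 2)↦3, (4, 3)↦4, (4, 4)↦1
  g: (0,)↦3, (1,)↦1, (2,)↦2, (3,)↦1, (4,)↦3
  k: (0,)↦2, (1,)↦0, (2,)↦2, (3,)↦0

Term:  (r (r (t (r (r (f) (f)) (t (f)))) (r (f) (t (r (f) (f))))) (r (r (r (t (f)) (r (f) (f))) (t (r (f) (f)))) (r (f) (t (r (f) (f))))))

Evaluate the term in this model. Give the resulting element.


  f = 3
  f = 3
  (r (f) (f)) = r(3, 3) = 1
  f = 3
  (t (f)) = t(3,) = 4
  (r (r (f) (f)) (t (f))) = r(1, 4) = 4
  (t (r (r (f) (f)) (t (f)))) = t(4,) = 0
  f = 3
  f = 3
  f = 3
  (r (f) (f)) = r(3, 3) = 1
  (t (r (f) (f))) = t(1,) = 2
  (r (f) (t (r (f) (f)))) = r(3, 2) = 3
  (r (t (r (r (f) (f)) (t (f)))) (r (f) (t (r (f) (f))))) = r(0, 3) = 3
  f = 3
  (t (f)) = t(3,) = 4
  f = 3
  f = 3
  (r (f) (f)) = r(3, 3) = 1
  (r (t (f)) (r (f) (f))) = r(4, 1) = 2
  f = 3
  f = 3
  (r (f) (f)) = r(3, 3) = 1
  (t (r (f) (f))) = t(1,) = 2
  (r (r (t (f)) (r (f) (f))) (t (r (f) (f)))) = r(2, 2) = 2
  f = 3
  f = 3
  f = 3
  (r (f) (f)) = r(3, 3) = 1
  (t (r (f) (f))) = t(1,) = 2
  (r (f) (t (r (f) (f)))) = r(3, 2) = 3
  (r (r (r (t (f)) (r (f) (f))) (t (r (f) (f)))) (r (f) (t (r (f) (f))))) = r(2, 3) = 2
  (r (r (t (r (r (f) (f)) (t (f)))) (r (f) (t (r (f) (f))))) (r (r (r (t (f)) (r (f) (f))) (t (r (f) (f)))) (r (f) (t (r (f) (f)))))) = r(3, 2) = 3

value = 3


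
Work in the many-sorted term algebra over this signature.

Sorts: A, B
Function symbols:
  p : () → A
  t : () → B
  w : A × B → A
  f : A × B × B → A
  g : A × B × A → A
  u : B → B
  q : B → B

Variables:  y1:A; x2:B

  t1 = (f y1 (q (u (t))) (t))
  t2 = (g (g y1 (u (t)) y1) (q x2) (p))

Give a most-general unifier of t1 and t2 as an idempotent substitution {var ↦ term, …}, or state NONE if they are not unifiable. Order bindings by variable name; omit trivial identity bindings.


head clash or occurs-check failure — not unifiable

NONE (not unifiable)


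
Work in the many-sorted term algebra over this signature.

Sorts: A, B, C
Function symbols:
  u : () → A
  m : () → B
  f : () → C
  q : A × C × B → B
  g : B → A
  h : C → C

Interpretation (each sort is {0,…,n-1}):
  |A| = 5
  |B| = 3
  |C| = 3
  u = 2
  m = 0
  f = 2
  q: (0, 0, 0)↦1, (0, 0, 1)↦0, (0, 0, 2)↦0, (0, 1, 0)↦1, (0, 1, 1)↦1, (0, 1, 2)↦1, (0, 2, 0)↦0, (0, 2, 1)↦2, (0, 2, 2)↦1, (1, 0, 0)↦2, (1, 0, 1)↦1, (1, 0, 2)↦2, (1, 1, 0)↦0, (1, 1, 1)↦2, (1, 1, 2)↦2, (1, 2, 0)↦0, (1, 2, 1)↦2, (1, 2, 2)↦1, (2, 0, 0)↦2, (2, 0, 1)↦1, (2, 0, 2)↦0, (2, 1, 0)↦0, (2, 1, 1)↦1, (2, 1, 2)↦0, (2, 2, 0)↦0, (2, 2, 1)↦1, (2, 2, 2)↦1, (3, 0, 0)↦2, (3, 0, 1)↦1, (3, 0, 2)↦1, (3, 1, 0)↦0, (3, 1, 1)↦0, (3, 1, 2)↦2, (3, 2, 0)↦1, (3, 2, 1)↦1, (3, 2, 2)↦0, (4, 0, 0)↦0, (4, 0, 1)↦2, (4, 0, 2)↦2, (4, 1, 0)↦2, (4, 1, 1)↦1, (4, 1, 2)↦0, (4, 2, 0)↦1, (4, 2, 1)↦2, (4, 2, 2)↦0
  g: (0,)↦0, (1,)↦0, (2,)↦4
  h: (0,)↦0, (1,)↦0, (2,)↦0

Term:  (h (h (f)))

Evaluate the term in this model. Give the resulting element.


  f = 2
  (h (f)) = h(2,) = 0
  (h (h (f))) = h(0,) = 0

value = 0


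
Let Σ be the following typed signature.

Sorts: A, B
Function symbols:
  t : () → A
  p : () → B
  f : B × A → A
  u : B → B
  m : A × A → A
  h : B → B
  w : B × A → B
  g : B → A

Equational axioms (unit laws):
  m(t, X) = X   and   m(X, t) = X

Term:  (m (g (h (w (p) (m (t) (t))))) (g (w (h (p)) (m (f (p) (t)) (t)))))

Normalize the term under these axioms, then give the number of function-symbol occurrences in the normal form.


1. (m (g (h (w (p) (m (t) (t))))) (g (w (h (p)) (m (f (p) (t)) (t)))))  →  (m (g (h (w (p) (t)))) (g (w (h (p)) (m (f (p) (t)) (t)))))
2. (m (g (h (w (p) (t)))) (g (w (h (p)) (m (f (p) (t)) (t)))))  →  (m (g (h (w (p) (t)))) (g (w (h (p)) (f (p) (t)))))
normal form: (m (g (h (w (p) (t)))) (g (w (h (p)) (f (p) (t)))))

size = 13


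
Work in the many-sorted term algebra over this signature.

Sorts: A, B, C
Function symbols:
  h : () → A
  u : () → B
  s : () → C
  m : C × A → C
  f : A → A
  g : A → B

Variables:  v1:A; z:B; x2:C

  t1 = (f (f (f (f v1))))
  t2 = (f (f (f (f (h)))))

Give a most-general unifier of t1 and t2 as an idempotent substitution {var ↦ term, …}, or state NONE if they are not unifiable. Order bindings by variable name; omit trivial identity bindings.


{v1 ↦ (h)}


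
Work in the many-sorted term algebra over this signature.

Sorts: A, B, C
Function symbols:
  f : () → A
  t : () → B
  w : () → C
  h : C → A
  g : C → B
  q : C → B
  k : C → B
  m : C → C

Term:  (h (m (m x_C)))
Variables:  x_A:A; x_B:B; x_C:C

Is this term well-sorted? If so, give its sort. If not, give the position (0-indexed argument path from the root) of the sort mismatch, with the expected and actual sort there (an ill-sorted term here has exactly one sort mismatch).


      x_C : C
    (m x_C) : C
  (m (m x_C)) : C
(h (m (m x_C))) : A

well-sorted; sort = A


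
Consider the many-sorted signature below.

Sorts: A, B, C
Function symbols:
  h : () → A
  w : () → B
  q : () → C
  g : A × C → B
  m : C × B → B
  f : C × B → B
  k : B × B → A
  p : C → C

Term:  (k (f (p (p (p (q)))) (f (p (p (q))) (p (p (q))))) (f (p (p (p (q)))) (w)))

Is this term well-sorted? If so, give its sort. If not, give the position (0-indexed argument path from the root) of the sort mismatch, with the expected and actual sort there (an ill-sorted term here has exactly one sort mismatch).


          (q) : C
        (p (q)) : C
      (p (p (q))) : C
    (p (p (p (q)))) : C
          (q) : C
        (p (q)) : C
      (p (p (q))) : C
          (q) : C
        (p (q)) : C
      (p (p (q))) : C
    (f (p (p (q))) (p (p (q)))) : ✗ arg 1 at [0, 1, 1] has sort C, expected B
          (q) : C
        (p (q)) : C
      (p (p (q))) : C
    (p (p (p (q)))) : C
    (w) : B
  (f (p (p (p (q)))) (w)) : B

ill-sorted at position [0, 1, 1]: expected B, got C


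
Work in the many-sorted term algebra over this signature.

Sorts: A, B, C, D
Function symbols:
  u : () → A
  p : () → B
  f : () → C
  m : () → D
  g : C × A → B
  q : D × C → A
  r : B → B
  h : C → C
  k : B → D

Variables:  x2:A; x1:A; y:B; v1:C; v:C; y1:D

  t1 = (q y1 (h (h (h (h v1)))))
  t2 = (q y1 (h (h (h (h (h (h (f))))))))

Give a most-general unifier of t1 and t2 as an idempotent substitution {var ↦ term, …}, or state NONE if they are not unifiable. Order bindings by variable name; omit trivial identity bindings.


{v1 ↦ (h (h (f)))}


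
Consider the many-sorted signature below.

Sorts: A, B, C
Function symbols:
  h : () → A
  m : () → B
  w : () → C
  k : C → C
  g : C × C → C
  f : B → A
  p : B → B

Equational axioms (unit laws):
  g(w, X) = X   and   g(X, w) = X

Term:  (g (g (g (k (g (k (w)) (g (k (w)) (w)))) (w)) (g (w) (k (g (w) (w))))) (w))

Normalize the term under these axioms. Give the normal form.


normal form = (g (k (g (k (w)) (k (w)))) (k (w)))

1. (g (g (g (k (g (k (w)) (g (k (w)) (w)))) (w)) (g (w) (k (g (w) (w))))) (w))  →  (g (g (k (g (k (w)) (g (k (w)) (w)))) (w)) (g (w) (k (g (w) (w)))))
2. (g (g (k (g (k (w)) (g (k (w)) (w)))) (w)) (g (w) (k (g (w) (w)))))  →  (g (k (g (k (w)) (g (k (w)) (w)))) (g (w) (k (g (w) (w)))))
3. (g (k (g (k (w)) (g (k (w)) (w)))) (g (w) (k (g (w) (w)))))  →  (g (k (g (k (w)) (k (w)))) (g (w) (k (g (w) (w)))))
4. (g (k (g (k (w)) (k (w)))) (g (w) (k (g (w) (w)))))  →  (g (k (g (k (w)) (k (w)))) (k (g (w) (w))))
5. (g (k (g (k (w)) (k (w)))) (k (g (w) (w))))  →  (g (k (g (k (w)) (k (w)))) (k (w)))


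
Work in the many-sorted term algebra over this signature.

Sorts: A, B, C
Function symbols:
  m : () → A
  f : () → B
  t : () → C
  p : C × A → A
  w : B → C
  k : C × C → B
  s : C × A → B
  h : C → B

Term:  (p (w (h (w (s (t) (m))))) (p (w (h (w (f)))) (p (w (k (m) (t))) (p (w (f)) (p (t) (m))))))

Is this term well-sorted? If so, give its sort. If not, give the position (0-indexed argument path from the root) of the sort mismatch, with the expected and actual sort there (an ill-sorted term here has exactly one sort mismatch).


ill-sorted at position [1, 1, 0, 0, 0]: expected C, got A

          (t) : C
          (m) : A
        (s (t) (m)) : B
      (w (s (t) (m))) : C
    (h (w (s (t) (m)))) : B
  (w (h (w (s (t) (m))))) : C
          (f) : B
        (w (f)) : C
      (h (w (f))) : B
    (w (h (w (f)))) : C
          (m) : A
          (t) : C
        (k (m) (t)) : ✗ arg 0 at [1, 1, 0, 0, 0] has sort A, expected C
          (f) : B
        (w (f)) : C
          (t) : C
          (m) : A
        (p (t) (m)) : A
      (p (w (f)) (p (t) (m))) : A


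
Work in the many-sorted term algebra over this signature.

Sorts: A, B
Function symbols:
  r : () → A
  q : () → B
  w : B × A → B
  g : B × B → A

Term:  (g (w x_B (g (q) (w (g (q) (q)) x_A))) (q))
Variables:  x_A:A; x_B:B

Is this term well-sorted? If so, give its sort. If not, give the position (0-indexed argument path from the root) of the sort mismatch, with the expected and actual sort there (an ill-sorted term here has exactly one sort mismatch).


    x_B : B
      (q) : B
          (q) : B
          (q) : B
        (g (q) (q)) : A
        x_A : A
      (w (g (q) (q)) x_A) : ✗ arg 0 at [0, 1, 1, 0] has sort A, expected B
  (q) : B

ill-sorted at position [0, 1, 1, 0]: expected B, got A


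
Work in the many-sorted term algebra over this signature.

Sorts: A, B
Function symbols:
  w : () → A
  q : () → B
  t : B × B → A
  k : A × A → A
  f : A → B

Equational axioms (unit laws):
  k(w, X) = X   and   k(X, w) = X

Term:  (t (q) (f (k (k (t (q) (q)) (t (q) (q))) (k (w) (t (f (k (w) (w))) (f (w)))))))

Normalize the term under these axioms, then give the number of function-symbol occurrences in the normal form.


size = 16

1. (t (q) (f (k (k (t (q) (q)) (t (q) (q))) (k (w) (t (f (k (w) (w))) (f (w)))))))  →  (t (q) (f (k (k (t (q) (q)) (t (q) (q))) (t (f (k (w) (w))) (f (w))))))
2. (t (q) (f (k (k (t (q) (q)) (t (q) (q))) (t (f (k (w) (w))) (f (w))))))  →  (t (q) (f (k (k (t (q) (q)) (t (q) (q))) (t (f (w)) (f (w))))))
normal form: (t (q) (f (k (k (t (q) (q)) (t (q) (q))) (t (f (w)) (f (w))))))


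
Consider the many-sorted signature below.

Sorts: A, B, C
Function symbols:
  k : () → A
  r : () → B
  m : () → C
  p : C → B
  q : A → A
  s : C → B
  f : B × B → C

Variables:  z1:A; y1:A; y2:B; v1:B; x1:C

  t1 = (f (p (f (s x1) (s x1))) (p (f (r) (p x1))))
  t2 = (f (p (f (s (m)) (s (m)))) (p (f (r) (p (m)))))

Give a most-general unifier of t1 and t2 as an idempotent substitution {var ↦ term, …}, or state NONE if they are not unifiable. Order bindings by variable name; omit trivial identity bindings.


{x1 ↦ (m)}


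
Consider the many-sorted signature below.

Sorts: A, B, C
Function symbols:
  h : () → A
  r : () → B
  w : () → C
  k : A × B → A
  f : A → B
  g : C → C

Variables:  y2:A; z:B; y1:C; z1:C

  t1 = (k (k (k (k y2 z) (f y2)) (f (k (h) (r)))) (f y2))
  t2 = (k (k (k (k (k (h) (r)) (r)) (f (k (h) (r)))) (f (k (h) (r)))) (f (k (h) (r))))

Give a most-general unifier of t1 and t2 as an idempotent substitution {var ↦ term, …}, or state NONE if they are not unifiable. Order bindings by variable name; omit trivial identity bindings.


{y2 ↦ (k (h) (r)), z ↦ (r)}


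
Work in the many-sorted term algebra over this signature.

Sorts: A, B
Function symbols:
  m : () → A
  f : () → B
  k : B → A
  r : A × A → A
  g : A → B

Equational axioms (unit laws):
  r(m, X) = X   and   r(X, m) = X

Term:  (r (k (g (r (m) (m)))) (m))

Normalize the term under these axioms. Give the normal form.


normal form = (k (g (m)))

1. (r (k (g (r (m) (m)))) (m))  →  (k (g (r (m) (m))))
2. (k (g (r (m) (m))))  →  (k (g (m)))


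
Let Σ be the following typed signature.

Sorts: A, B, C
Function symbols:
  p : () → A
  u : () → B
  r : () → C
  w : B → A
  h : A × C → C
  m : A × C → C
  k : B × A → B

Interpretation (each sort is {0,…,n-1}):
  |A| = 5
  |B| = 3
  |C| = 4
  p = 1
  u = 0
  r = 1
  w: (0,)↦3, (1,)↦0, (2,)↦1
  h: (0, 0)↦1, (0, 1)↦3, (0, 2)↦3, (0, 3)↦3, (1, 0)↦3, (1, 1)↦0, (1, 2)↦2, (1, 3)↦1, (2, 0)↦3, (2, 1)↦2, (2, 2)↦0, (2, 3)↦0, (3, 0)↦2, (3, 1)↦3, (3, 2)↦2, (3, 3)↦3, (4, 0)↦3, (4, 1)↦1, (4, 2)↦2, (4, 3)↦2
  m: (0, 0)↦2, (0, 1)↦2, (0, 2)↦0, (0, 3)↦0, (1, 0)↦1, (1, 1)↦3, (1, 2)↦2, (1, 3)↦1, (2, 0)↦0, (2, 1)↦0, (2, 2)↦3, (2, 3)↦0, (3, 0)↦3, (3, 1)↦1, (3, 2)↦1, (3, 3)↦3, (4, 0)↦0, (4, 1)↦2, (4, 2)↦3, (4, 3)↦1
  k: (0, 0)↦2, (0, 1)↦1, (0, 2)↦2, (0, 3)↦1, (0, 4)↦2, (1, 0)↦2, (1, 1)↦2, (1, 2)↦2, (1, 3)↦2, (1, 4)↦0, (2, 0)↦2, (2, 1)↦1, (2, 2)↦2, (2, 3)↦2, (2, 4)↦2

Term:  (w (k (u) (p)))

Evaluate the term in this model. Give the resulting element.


value = 0

  u = 0
  p = 1
  (k (u) (p)) = k(0, 1) = 1
  (w (k (u) (p))) = w(1,) = 0
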